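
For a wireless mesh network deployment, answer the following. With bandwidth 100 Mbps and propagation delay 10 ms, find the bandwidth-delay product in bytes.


Given: bandwidth = 100 Mbps, delay = 10 ms
BDP in bits = 100 * 10^6 * 10 / 1000
BDP in bits = 1000000
BDP in bytes = 1000000 / 8 = 125000

125000


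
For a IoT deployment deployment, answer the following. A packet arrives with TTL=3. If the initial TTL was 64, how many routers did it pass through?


Given: initial TTL = 64, received TTL = 3
Hops = initial TTL - received TTL
Hops = 64 - 3 = 61

61


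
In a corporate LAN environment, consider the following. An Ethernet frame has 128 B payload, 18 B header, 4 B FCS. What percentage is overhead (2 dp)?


Given: payload = 128 B, header = 18 B, trailer = 4 B
Overhead bytes = header + trailer = 18 + 4 = 22
Total frame = payload + overhead = 128 + 22 = 150
Overhead % = 22 / 150 * 100 = 14.6667% -> 14.67% (2 dp)

14.67


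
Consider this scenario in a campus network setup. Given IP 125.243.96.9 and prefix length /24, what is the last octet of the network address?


Given: IP = 125.243.96.9, prefix = /24
Subnet mask = 255.255.255.0
Last octet of IP: 9
Last octet of mask: 0
Network last octet = 9 AND 0 = 0

0


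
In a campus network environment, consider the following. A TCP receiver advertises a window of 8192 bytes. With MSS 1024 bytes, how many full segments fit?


Given: RWND = 8192 bytes, MSS = 1024 bytes
Full segments = floor(RWND / MSS)
Full segments = floor(8192 / 1024)
Full segments = floor(8.0) = 8

8


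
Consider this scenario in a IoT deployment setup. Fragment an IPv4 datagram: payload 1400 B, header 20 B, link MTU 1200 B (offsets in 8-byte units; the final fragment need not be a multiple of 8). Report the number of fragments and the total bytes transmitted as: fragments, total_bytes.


Max data per non-final fragment = floor((MTU - header)/8)*8 = floor((1200 - 20)/8)*8 = floor(1180/8)*8 = 1176 B
Final fragment needs no 8-byte alignment: it can carry up to MTU - header = 1180 B
Non-final fragments needed = ceil((payload - 1180) / 1176) = ceil(220/1176) = ceil(0.1871) = 1
Number of fragments = 1 + 1 = 2
Fragment sizes (data): 1 * 1176 B + 224 B (last, 224 <= 1180 OK)
Total bytes sent = payload + n_frags * header = 1400 + 2*20 = 1400 + 40 = 1440 B

2, 1440


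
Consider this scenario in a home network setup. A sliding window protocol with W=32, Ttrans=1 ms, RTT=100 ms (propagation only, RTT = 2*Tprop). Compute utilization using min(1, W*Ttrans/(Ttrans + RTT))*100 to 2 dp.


Given: W = 32, Ttrans = 1 ms, RTT = 100 ms (= 2 * Tprop, Tprop = 50 ms)
Cycle time = Ttrans + RTT = 1 + 100 = 101 ms (first packet sent until its ACK returns)
W * Ttrans = 32 * 1 = 32 ms of sending per cycle
W * Ttrans / (Ttrans + RTT) = 32 / 101 = 0.316832
U = min(1, 0.316832) = 0.316832
U% = 31.68%

31.68


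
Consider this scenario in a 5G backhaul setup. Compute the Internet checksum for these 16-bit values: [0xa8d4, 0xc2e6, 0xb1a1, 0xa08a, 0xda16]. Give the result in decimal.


Given words: [0xa8d4, 0xc2e6, 0xb1a1, 0xa08a, 0xda16]
Step 1: Sum all words
Raw sum = 43220 + 49894 + 45473 + 41098 + 55830 = 235515
Step 2: Fold carry: (38907 + 3) = 38910
One's complement = ~38910 & 0xFFFF = 26625

26625


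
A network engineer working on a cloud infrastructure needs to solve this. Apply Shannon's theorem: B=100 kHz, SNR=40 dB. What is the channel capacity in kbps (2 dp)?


Given: B = 100 kHz, SNR = 40 dB
SNR linear = 10^(40/10) = 10000
1 + SNR = 10001
log2(10001) = 13.2878566418
C = 100 * 1000 * 13.2878566418 = 1328785.6642 bps
C = 1328.785664 kbps -> 1328.79 kbps (2 dp)

1328.79


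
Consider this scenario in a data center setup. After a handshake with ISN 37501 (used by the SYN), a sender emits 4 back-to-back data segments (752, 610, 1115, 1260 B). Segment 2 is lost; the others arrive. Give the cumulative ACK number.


SYN uses sequence number 37501; first data byte = ISN + 1 = 37502.
Segment 1: SEQ = 37502, len = 752 B, covers [37502, 38253]
Segment 2: SEQ = 38254, len = 610 B, covers [38254, 38863] [LOST]
Segment 3: SEQ = 38864, len = 1115 B, covers [38864, 39978]
Segment 4: SEQ = 39979, len = 1260 B, covers [39979, 41238]
In-order data received: bytes [37502, 38253] (segments 1..1).
Segment 2 missing -> gap begins at byte 38254; later segments buffered out of order.
Cumulative ACK = next expected in-order byte = 37502 + 752 = 38254

38254


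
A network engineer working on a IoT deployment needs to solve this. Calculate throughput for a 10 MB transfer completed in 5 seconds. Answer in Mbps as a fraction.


Given: file = 10 MB, time = 5 s
File in Mb = 10 * 8 = 80 Mb
Throughput = 80 / 5 Mbps
Throughput = 16 Mbps

16


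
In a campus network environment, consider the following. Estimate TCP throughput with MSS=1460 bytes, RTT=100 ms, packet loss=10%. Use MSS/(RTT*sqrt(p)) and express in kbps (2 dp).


Given: MSS = 1460 bytes, RTT = 100 ms, loss = 10%
RTT in seconds = 100 / 1000 = 0.1
Loss rate = 10% = 0.1
sqrt(loss) = sqrt(0.1) = 0.316227766017
Throughput (bytes/s) = 1460 / (0.1 * 0.316227766017) = 46169.2538
Throughput (kbps) = 46169.2538 * 8 / 1000 = 369.354031 -> 369.35 kbps (2 dp)

369.35


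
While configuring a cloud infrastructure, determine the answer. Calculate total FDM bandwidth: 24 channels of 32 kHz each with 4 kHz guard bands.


Given: 24 channels, 32 kHz each, guard = 4 kHz
Channel bandwidth = 24 * 32 = 768 kHz
Guard bands = 23 gaps * 4 kHz = 92 kHz
Total = 768 + 92 = 860 kHz

860


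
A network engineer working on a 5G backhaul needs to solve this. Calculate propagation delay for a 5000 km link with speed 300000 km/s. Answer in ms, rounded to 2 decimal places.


Given: distance = 5000 km, speed = 300000 km/s
Delay = distance / speed = 5000 / 300000 seconds
Delay in ms = 5000 * 1000 / 300000
Delay = 16.6667 ms
Rounded to 2 dp = 16.67 ms

16.67


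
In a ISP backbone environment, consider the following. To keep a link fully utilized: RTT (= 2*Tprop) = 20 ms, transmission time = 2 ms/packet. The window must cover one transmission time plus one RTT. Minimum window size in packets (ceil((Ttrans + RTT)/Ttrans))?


Given: Ttrans = 2 ms, RTT = 20 ms (= 2 * Tprop, Tprop = 10 ms)
Time until first ACK returns = Ttrans + RTT = 2 + 20 = 22 ms
Need W * Ttrans >= Ttrans + RTT  ->  W >= (Ttrans + RTT) / Ttrans
(Ttrans + RTT) / Ttrans = 22 / 2 = 11
W_min = ceil(11) = 11

11


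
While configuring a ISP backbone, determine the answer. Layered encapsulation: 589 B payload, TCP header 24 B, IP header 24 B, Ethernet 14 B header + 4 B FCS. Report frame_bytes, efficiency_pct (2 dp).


TCP segment = 589 + 24 = 613 B
IP packet = 613 + 24 = 637 B
Ethernet frame = 637 + 14 + 4 = 655 B
Efficiency = app / frame = 589 / 655 = 0.899237 = 89.9237% -> 89.92% (2 dp)

655, 89.92


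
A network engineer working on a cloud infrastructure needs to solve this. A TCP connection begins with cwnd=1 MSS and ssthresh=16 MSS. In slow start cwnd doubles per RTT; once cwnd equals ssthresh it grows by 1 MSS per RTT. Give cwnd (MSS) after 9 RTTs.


RTT 0: cwnd = 1 MSS (initial)
RTT 1: cwnd = 2 MSS (slow start, doubled)
RTT 2: cwnd = 4 MSS (slow start, doubled)
RTT 3: cwnd = 8 MSS (slow start, doubled)
RTT 4: cwnd = 16 MSS (slow start, doubled)
RTT 5: cwnd = 17 MSS (congestion avoidance, +1)
RTT 6: cwnd = 18 MSS (congestion avoidance, +1)
RTT 7: cwnd = 19 MSS (congestion avoidance, +1)
RTT 8: cwnd = 20 MSS (congestion avoidance, +1)
RTT 9: cwnd = 21 MSS (congestion avoidance, +1)

21


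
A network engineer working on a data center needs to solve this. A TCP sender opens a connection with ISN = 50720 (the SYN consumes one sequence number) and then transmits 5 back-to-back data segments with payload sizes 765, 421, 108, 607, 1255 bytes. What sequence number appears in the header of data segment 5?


The SYN occupies sequence number ISN = 50720, so the first data byte is ISN + 1 = 50721.
SEQ of data segment i = (ISN + 1) + sum of payload sizes of segments 1..i-1.
Segment 1: SEQ = 50721, payload = 765 bytes
Segment 2: SEQ = 51486, payload = 421 bytes
Segment 3: SEQ = 51907, payload = 108 bytes
Segment 4: SEQ = 52015, payload = 607 bytes
Segment 5: SEQ = 52622, payload = 1255 bytes
SEQ of segment 5 = 50721 + 765 + 421 + 108 + 607 = 52622

52622


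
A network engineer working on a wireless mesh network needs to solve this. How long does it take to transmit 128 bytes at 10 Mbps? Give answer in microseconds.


Given: packet = 128 bytes, bandwidth = 10 Mbps
Packet in bits = 128 * 8 = 1024 bits
Bandwidth = 10 * 10^6 = 10000000 bps
Time = 1024 / 10000000 seconds
Time in us = 1024 * 10^6 / 10000000 = 102.4

102.4


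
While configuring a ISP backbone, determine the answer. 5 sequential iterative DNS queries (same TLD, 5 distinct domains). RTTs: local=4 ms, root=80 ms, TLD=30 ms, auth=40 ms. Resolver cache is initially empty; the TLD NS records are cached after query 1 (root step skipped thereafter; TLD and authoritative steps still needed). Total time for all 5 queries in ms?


Lookup 1 (cold cache): local + root + TLD + auth = 4 + 80 + 30 + 40 = 154 ms
Lookups 2..5 (TLD NS cached -> skip root; new domain -> still ask TLD and auth): local + TLD + auth = 4 + 30 + 40 = 74 ms each
Remaining 4 lookups: 4 * 74 = 296 ms
Total = 154 + 296 = 450 ms

450


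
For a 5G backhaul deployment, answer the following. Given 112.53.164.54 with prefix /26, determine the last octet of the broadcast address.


Given: IP = 112.53.164.54, prefix = /26
Host bits = 32 - 26 = 6
Network last octet = 54 AND mask = 0
Host part size = 2^6 - 1 = 63
Broadcast last octet = 0 OR 63 = 63

63


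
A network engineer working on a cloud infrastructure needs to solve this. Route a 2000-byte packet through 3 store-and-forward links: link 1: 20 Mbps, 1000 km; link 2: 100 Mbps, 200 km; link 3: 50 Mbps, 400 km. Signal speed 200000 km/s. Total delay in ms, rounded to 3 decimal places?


Packet = 2000 bytes = 16000 bits. Store-and-forward: sum (t_trans + t_prop) per link.
Link 1: t_trans = 16000/(20*10^6) s = 0.8000 ms; t_prop = 1000/200000 s = 5.0000 ms; subtotal = 5.8000 ms
Link 2: t_trans = 16000/(100*10^6) s = 0.1600 ms; t_prop = 200/200000 s = 1.0000 ms; subtotal = 1.1600 ms
Link 3: t_trans = 16000/(50*10^6) s = 0.3200 ms; t_prop = 400/200000 s = 2.0000 ms; subtotal = 2.3200 ms
End-to-end = 5.8000 + 1.1600 + 2.3200 = 9.2800 ms -> 9.280 ms (3 dp)

9.280


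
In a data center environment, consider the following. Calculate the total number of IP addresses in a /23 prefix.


Given: CIDR prefix /23
Host bits = 32 - 23 = 9
Total addresses = 2^9 = 512

512


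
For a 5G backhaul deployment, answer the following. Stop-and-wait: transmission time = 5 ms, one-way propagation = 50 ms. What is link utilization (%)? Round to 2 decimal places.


Given: Ttrans = 5 ms, Tprop = 50 ms
RTT = 2 * Tprop = 2 * 50 = 100 ms
U = Ttrans / (Ttrans + RTT)
U = 5 / (5 + 100)
U = 5 / 105 = 0.047619
U% = 4.76%

4.76


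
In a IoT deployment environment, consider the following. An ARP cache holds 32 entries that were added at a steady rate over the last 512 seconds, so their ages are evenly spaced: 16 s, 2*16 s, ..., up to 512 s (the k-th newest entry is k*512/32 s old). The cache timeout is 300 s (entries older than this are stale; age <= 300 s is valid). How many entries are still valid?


Ages are k * 512/32 s for k = 1..32 (spacing = 16.0000 s).
Entry k is valid iff k * 512/32 <= 300 iff k <= 32 * 300 / 512 = 18.7500
n_valid = floor(18.7500) = 18
(n_stale = 32 - 18 = 14)

18


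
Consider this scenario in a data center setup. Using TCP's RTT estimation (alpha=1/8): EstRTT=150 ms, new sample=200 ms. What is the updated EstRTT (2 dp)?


Given: EstRTT = 150 ms, SampleRTT = 200 ms, alpha = 1/8
New EstRTT = (1 - alpha) * EstRTT + alpha * SampleRTT
(7/8) * 150 = 131.25
(1/8) * 200 = 25
New EstRTT = 131.25 + 25 = 156.25 ms -> 156.25 ms (2 dp)

156.25


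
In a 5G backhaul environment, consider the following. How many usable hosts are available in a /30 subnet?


Given: subnet mask /30
Host bits = 32 - 30 = 2
Total addresses = 2^2 = 4
Usable hosts = 4 - 2 (network + broadcast) = 2

2


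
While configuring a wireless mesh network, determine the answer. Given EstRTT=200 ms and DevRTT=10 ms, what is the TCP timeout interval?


Given: EstRTT = 200 ms, DevRTT = 10 ms
Timeout = EstRTT + 4 * DevRTT
4 * DevRTT = 4 * 10 = 40
Timeout = 200 + 40 = 240 ms

240


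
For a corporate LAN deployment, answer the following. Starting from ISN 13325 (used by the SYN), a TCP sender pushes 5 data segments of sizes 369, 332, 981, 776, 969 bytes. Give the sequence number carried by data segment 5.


The SYN occupies sequence number ISN = 13325, so the first data byte is ISN + 1 = 13326.
SEQ of data segment i = (ISN + 1) + sum of payload sizes of segments 1..i-1.
Segment 1: SEQ = 13326, payload = 369 bytes
Segment 2: SEQ = 13695, payload = 332 bytes
Segment 3: SEQ = 14027, payload = 981 bytes
Segment 4: SEQ = 15008, payload = 776 bytes
Segment 5: SEQ = 15784, payload = 969 bytes
SEQ of segment 5 = 13326 + 369 + 332 + 981 + 776 = 15784

15784


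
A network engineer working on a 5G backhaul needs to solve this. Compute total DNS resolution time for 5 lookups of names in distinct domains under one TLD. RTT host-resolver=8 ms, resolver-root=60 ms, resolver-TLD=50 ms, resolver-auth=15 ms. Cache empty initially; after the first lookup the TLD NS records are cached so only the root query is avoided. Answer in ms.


Lookup 1 (cold cache): local + root + TLD + auth = 8 + 60 + 50 + 15 = 133 ms
Lookups 2..5 (TLD NS cached -> skip root; new domain -> still ask TLD and auth): local + TLD + auth = 8 + 50 + 15 = 73 ms each
Remaining 4 lookups: 4 * 73 = 292 ms
Total = 133 + 292 = 425 ms

425


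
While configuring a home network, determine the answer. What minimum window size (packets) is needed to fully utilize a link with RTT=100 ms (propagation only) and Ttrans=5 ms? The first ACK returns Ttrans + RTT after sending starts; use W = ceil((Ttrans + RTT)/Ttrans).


Given: Ttrans = 5 ms, RTT = 100 ms (= 2 * Tprop, Tprop = 50 ms)
Time until first ACK returns = Ttrans + RTT = 5 + 100 = 105 ms
Need W * Ttrans >= Ttrans + RTT  ->  W >= (Ttrans + RTT) / Ttrans
(Ttrans + RTT) / Ttrans = 105 / 5 = 21
W_min = ceil(21) = 21

21


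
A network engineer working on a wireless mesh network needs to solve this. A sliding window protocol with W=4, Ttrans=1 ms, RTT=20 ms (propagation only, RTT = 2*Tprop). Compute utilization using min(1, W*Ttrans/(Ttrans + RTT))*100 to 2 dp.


Given: W = 4, Ttrans = 1 ms, RTT = 20 ms (= 2 * Tprop, Tprop = 10 ms)
Cycle time = Ttrans + RTT = 1 + 20 = 21 ms (first packet sent until its ACK returns)
W * Ttrans = 4 * 1 = 4 ms of sending per cycle
W * Ttrans / (Ttrans + RTT) = 4 / 21 = 0.190476
U = min(1, 0.190476) = 0.190476
U% = 19.05%

19.05


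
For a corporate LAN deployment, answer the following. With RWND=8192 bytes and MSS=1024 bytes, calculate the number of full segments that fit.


Given: RWND = 8192 bytes, MSS = 1024 bytes
Full segments = floor(RWND / MSS)
Full segments = floor(8192 / 1024)
Full segments = floor(8.0) = 8

8


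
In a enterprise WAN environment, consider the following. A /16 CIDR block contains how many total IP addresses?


Given: CIDR prefix /16
Host bits = 32 - 16 = 16
Total addresses = 2^16 = 65536

65536


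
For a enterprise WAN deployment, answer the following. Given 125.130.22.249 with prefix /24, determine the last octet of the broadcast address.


Given: IP = 125.130.22.249, prefix = /24
Host bits = 32 - 24 = 8
Network last octet = 249 AND mask = 0
Host part size = 2^8 - 1 = 255
Broadcast last octet = 0 OR 255 = 255

255


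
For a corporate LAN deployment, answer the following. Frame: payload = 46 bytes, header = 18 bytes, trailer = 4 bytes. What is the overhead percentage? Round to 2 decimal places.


Given: payload = 46 B, header = 18 B, trailer = 4 B
Overhead bytes = header + trailer = 18 + 4 = 22
Total frame = payload + overhead = 46 + 22 = 68
Overhead % = 22 / 68 * 100 = 32.3529% -> 32.35% (2 dp)

32.35


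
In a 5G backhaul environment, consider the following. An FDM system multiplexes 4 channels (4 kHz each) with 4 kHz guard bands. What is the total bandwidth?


Given: 4 channels, 4 kHz each, guard = 4 kHz
Channel bandwidth = 4 * 4 = 16 kHz
Guard bands = 3 gaps * 4 kHz = 12 kHz
Total = 16 + 12 = 28 kHz

28


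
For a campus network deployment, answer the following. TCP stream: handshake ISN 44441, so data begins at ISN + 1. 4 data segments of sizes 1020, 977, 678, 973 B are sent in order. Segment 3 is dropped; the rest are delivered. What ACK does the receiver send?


SYN uses sequence number 44441; first data byte = ISN + 1 = 44442.
Segment 1: SEQ = 44442, len = 1020 B, covers [44442, 45461]
Segment 2: SEQ = 45462, len = 977 B, covers [45462, 46438]
Segment 3: SEQ = 46439, len = 678 B, covers [46439, 47116] [LOST]
Segment 4: SEQ = 47117, len = 973 B, covers [47117, 48089]
In-order data received: bytes [44442, 46438] (segments 1..2).
Segment 3 missing -> gap begins at byte 46439; later segments buffered out of order.
Cumulative ACK = next expected in-order byte = 44442 + 1020 + 977 = 46439

46439


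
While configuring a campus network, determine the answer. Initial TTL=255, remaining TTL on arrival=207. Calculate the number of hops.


Given: initial TTL = 255, received TTL = 207
Hops = initial TTL - received TTL
Hops = 255 - 207 = 48

48


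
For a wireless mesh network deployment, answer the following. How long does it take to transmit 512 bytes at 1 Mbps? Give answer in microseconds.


Given: packet = 512 bytes, bandwidth = 1 Mbps
Packet in bits = 512 * 8 = 4096 bits
Bandwidth = 1 * 10^6 = 1000000 bps
Time = 4096 / 1000000 seconds
Time in us = 4096 * 10^6 / 1000000 = 4096

4096


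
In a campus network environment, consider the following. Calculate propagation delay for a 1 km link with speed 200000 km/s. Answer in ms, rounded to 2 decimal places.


Given: distance = 1 km, speed = 200000 km/s
Delay = distance / speed = 1 / 200000 seconds
Delay in ms = 1 * 1000 / 200000
Delay = 0.0050 ms
Rounded to 2 dp = 0.01 ms

0.01


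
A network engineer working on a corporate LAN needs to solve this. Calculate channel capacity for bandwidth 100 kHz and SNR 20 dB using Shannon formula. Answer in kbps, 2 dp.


Given: B = 100 kHz, SNR = 20 dB
SNR linear = 10^(20/10) = 100
1 + SNR = 101
log2(101) = 6.6582114828
C = 100 * 1000 * 6.6582114828 = 665821.1483 bps
C = 665.821148 kbps -> 665.82 kbps (2 dp)

665.82


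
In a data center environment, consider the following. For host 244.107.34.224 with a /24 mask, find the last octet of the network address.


Given: IP = 244.107.34.224, prefix = /24
Subnet mask = 255.255.255.0
Last octet of IP: 224
Last octet of mask: 0
Network last octet = 224 AND 0 = 0

0


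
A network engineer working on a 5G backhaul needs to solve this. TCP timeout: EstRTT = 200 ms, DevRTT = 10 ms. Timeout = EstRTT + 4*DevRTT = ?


Given: EstRTT = 200 ms, DevRTT = 10 ms
Timeout = EstRTT + 4 * DevRTT
4 * DevRTT = 4 * 10 = 40
Timeout = 200 + 40 = 240 ms

240


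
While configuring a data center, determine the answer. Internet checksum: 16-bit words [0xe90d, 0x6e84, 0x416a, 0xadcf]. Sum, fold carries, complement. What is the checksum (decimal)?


Given words: [0xe90d, 0x6e84, 0x416a, 0xadcf]
Step 1: Sum all words
Raw sum = 59661 + 28292 + 16746 + 44495 = 149194
Step 2: Fold carry: (18122 + 2) = 18124
One's complement = ~18124 & 0xFFFF = 47411

47411


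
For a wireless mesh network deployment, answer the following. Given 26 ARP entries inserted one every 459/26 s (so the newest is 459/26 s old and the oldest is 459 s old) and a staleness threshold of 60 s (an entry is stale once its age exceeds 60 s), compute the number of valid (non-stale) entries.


Ages are k * 459/26 s for k = 1..26 (spacing = 17.6538 s).
Entry k is valid iff k * 459/26 <= 60 iff k <= 26 * 60 / 459 = 3.3987
n_valid = floor(3.3987) = 3
(n_stale = 26 - 3 = 23)

3


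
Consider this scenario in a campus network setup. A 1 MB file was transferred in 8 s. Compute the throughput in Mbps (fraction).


Given: file = 1 MB, time = 8 s
File in Mb = 1 * 8 = 8 Mb
Throughput = 8 / 8 Mbps
Throughput = 1 Mbps

1


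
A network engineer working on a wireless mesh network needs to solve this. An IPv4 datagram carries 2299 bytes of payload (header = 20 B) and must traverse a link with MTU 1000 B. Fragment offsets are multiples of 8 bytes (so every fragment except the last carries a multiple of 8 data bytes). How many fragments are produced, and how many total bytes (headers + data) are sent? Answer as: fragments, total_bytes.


Max data per non-final fragment = floor((MTU - header)/8)*8 = floor((1000 - 20)/8)*8 = floor(980/8)*8 = 976 B
Final fragment needs no 8-byte alignment: it can carry up to MTU - header = 980 B
Non-final fragments needed = ceil((payload - 980) / 976) = ceil(1319/976) = ceil(1.3514) = 2
Number of fragments = 2 + 1 = 3
Fragment sizes (data): 2 * 976 B + 347 B (last, 347 <= 980 OK)
Total bytes sent = payload + n_frags * header = 2299 + 3*20 = 2299 + 60 = 2359 B

3, 2359


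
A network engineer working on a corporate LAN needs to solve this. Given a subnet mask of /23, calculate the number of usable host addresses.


Given: subnet mask /23
Host bits = 32 - 23 = 9
Total addresses = 2^9 = 512
Usable hosts = 512 - 2 (network + broadcast) = 510

510


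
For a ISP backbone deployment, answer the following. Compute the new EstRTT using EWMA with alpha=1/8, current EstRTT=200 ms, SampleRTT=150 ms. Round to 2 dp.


Given: EstRTT = 200 ms, SampleRTT = 150 ms, alpha = 1/8
New EstRTT = (1 - alpha) * EstRTT + alpha * SampleRTT
(7/8) * 200 = 175
(1/8) * 150 = 18.75
New EstRTT = 175 + 18.75 = 193.75 ms -> 193.75 ms (2 dp)

193.75


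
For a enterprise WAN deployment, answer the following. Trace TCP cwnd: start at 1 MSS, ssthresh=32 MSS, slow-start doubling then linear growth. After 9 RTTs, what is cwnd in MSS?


RTT 0: cwnd = 1 MSS (initial)
RTT 1: cwnd = 2 MSS (slow start, doubled)
RTT 2: cwnd = 4 MSS (slow start, doubled)
RTT 3: cwnd = 8 MSS (slow start, doubled)
RTT 4: cwnd = 16 MSS (slow start, doubled)
RTT 5: cwnd = 32 MSS (slow start, doubled)
RTT 6: cwnd = 33 MSS (congestion avoidance, +1)
RTT 7: cwnd = 34 MSS (congestion avoidance, +1)
RTT 8: cwnd = 35 MSS (congestion avoidance, +1)
RTT 9: cwnd = 36 MSS (congestion avoidance, +1)

36


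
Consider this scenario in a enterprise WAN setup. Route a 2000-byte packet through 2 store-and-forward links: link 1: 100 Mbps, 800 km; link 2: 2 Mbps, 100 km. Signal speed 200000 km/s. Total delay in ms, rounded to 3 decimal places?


Packet = 2000 bytes = 16000 bits. Store-and-forward: sum (t_trans + t_prop) per link.
Link 1: t_trans = 16000/(100*10^6) s = 0.1600 ms; t_prop = 800/200000 s = 4.0000 ms; subtotal = 4.1600 ms
Link 2: t_trans = 16000/(2*10^6) s = 8.0000 ms; t_prop = 100/200000 s = 0.5000 ms; subtotal = 8.5000 ms
End-to-end = 4.1600 + 8.5000 = 12.6600 ms -> 12.660 ms (3 dp)

12.660


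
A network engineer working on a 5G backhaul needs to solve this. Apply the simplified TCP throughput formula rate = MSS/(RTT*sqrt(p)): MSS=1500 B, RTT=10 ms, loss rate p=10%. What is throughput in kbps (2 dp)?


Given: MSS = 1500 bytes, RTT = 10 ms, loss = 10%
RTT in seconds = 10 / 1000 = 0.01
Loss rate = 10% = 0.1
sqrt(loss) = sqrt(0.1) = 0.316227766017
Throughput (bytes/s) = 1500 / (0.01 * 0.316227766017) = 474341.6490
Throughput (kbps) = 474341.6490 * 8 / 1000 = 3794.733192 -> 3794.73 kbps (2 dp)

3794.73


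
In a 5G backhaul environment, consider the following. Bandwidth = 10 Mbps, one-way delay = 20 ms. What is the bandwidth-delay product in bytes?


Given: bandwidth = 10 Mbps, delay = 20 ms
BDP in bits = 10 * 10^6 * 20 / 1000
BDP in bits = 200000
BDP in bytes = 200000 / 8 = 25000

25000


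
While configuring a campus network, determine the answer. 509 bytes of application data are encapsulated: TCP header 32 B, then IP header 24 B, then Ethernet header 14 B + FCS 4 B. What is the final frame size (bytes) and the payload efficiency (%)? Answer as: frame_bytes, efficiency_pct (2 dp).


TCP segment = 509 + 32 = 541 B
IP packet = 541 + 24 = 565 B
Ethernet frame = 565 + 14 + 4 = 583 B
Efficiency = app / frame = 509 / 583 = 0.873070 = 87.3070% -> 87.31% (2 dp)

583, 87.31


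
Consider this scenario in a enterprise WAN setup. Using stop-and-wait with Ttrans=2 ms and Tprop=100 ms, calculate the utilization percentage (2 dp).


Given: Ttrans = 2 ms, Tprop = 100 ms
RTT = 2 * Tprop = 2 * 100 = 200 ms
U = Ttrans / (Ttrans + RTT)
U = 2 / (2 + 200)
U = 2 / 202 = 0.009901
U% = 0.99%

0.99


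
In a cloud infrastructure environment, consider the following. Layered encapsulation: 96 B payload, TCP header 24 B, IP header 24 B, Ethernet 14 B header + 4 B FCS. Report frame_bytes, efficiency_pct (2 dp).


TCP segment = 96 + 24 = 120 B
IP packet = 120 + 24 = 144 B
Ethernet frame = 144 + 14 + 4 = 162 B
Efficiency = app / frame = 96 / 162 = 0.592593 = 59.2593% -> 59.26% (2 dp)

162, 59.26


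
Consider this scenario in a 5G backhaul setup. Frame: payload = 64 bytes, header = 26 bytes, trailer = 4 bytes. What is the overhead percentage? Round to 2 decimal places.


Given: payload = 64 B, header = 26 B, trailer = 4 B
Overhead bytes = header + trailer = 26 + 4 = 30
Total frame = payload + overhead = 64 + 30 = 94
Overhead % = 30 / 94 * 100 = 31.9149% -> 31.91% (2 dp)

31.91


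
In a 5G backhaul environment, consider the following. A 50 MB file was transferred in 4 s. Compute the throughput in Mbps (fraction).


Given: file = 50 MB, time = 4 s
File in Mb = 50 * 8 = 400 Mb
Throughput = 400 / 4 Mbps
Throughput = 100 Mbps

100


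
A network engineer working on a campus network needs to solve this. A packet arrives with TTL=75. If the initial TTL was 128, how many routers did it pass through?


Given: initial TTL = 128, received TTL = 75
Hops = initial TTL - received TTL
Hops = 128 - 75 = 53

53


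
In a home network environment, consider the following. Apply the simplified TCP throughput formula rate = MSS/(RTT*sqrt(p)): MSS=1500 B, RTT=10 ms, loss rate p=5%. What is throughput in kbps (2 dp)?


Given: MSS = 1500 bytes, RTT = 10 ms, loss = 5%
RTT in seconds = 10 / 1000 = 0.01
Loss rate = 5% = 0.05
sqrt(loss) = sqrt(0.05) = 0.223606797750
Throughput (bytes/s) = 1500 / (0.01 * 0.223606797750) = 670820.3932
Throughput (kbps) = 670820.3932 * 8 / 1000 = 5366.563146 -> 5366.56 kbps (2 dp)

5366.56


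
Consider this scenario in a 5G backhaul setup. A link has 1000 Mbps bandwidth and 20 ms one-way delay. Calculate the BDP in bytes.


Given: bandwidth = 1000 Mbps, delay = 20 ms
BDP in bits = 1000 * 10^6 * 20 / 1000
BDP in bits = 20000000
BDP in bytes = 20000000 / 8 = 2500000

2500000


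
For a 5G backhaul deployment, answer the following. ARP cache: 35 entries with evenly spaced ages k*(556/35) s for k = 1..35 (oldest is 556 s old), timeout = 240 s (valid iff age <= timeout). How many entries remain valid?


Ages are k * 556/35 s for k = 1..35 (spacing = 15.8857 s).
Entry k is valid iff k * 556/35 <= 240 iff k <= 35 * 240 / 556 = 15.1079
n_valid = floor(15.1079) = 15
(n_stale = 35 - 15 = 20)

15


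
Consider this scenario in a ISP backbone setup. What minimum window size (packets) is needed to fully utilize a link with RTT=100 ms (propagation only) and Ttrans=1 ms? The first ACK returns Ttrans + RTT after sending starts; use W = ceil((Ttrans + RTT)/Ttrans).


Given: Ttrans = 1 ms, RTT = 100 ms (= 2 * Tprop, Tprop = 50 ms)
Time until first ACK returns = Ttrans + RTT = 1 + 100 = 101 ms
Need W * Ttrans >= Ttrans + RTT  ->  W >= (Ttrans + RTT) / Ttrans
(Ttrans + RTT) / Ttrans = 101 / 1 = 101
W_min = ceil(101) = 101

101


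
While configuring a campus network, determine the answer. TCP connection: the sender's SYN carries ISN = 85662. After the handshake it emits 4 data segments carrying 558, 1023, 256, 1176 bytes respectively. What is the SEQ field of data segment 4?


The SYN occupies sequence number ISN = 85662, so the first data byte is ISN + 1 = 85663.
SEQ of data segment i = (ISN + 1) + sum of payload sizes of segments 1..i-1.
Segment 1: SEQ = 85663, payload = 558 bytes
Segment 2: SEQ = 86221, payload = 1023 bytes
Segment 3: SEQ = 87244, payload = 256 bytes
Segment 4: SEQ = 87500, payload = 1176 bytes
SEQ of segment 4 = 85663 + 558 + 1023 + 256 = 87500

87500


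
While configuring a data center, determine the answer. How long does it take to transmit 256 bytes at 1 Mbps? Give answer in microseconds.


Given: packet = 256 bytes, bandwidth = 1 Mbps
Packet in bits = 256 * 8 = 2048 bits
Bandwidth = 1 * 10^6 = 1000000 bps
Time = 2048 / 1000000 seconds
Time in us = 2048 * 10^6 / 1000000 = 2048

2048


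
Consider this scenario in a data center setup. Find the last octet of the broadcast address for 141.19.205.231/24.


Given: IP = 141.19.205.231, prefix = /24
Host bits = 32 - 24 = 8
Network last octet = 231 AND mask = 0
Host part size = 2^8 - 1 = 255
Broadcast last octet = 0 OR 255 = 255

255


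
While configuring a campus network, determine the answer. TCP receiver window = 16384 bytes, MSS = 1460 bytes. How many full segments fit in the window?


Given: RWND = 16384 bytes, MSS = 1460 bytes
Full segments = floor(RWND / MSS)
Full segments = floor(16384 / 1460)
Full segments = floor(11.2219) = 11

11


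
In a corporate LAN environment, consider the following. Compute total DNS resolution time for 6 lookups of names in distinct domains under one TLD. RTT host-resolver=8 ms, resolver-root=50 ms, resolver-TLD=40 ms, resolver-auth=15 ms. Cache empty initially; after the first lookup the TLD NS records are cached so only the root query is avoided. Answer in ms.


Lookup 1 (cold cache): local + root + TLD + auth = 8 + 50 + 40 + 15 = 113 ms
Lookups 2..6 (TLD NS cached -> skip root; new domain -> still ask TLD and auth): local + TLD + auth = 8 + 40 + 15 = 63 ms each
Remaining 5 lookups: 5 * 63 = 315 ms
Total = 113 + 315 = 428 ms

428


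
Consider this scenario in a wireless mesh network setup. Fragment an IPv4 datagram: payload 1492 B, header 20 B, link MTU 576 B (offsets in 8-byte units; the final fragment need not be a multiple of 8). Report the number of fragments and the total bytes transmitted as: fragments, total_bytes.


Max data per non-final fragment = floor((MTU - header)/8)*8 = floor((576 - 20)/8)*8 = floor(556/8)*8 = 552 B
Final fragment needs no 8-byte alignment: it can carry up to MTU - header = 556 B
Non-final fragments needed = ceil((payload - 556) / 552) = ceil(936/552) = ceil(1.6957) = 2
Number of fragments = 2 + 1 = 3
Fragment sizes (data): 2 * 552 B + 388 B (last, 388 <= 556 OK)
Total bytes sent = payload + n_frags * header = 1492 + 3*20 = 1492 + 60 = 1552 B

3, 1552


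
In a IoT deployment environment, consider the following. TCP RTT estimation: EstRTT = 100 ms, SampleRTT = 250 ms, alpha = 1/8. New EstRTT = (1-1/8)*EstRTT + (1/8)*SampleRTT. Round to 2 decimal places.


Given: EstRTT = 100 ms, SampleRTT = 250 ms, alpha = 1/8
New EstRTT = (1 - alpha) * EstRTT + alpha * SampleRTT
(7/8) * 100 = 87.5
(1/8) * 250 = 31.25
New EstRTT = 87.5 + 31.25 = 118.75 ms -> 118.75 ms (2 dp)

118.75


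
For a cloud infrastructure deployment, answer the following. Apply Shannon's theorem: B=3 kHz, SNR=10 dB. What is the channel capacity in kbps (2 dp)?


Given: B = 3 kHz, SNR = 10 dB
SNR linear = 10^(10/10) = 10
1 + SNR = 11
log2(11) = 3.4594316186
C = 3 * 1000 * 3.4594316186 = 10378.2949 bps
C = 10.378295 kbps -> 10.38 kbps (2 dp)

10.38


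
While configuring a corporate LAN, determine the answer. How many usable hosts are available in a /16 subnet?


Given: subnet mask /16
Host bits = 32 - 16 = 16
Total addresses = 2^16 = 65536
Usable hosts = 65536 - 2 (network + broadcast) = 65534

65534


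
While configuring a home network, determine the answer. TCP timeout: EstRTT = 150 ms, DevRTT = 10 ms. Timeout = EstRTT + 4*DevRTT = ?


Given: EstRTT = 150 ms, DevRTT = 10 ms
Timeout = EstRTT + 4 * DevRTT
4 * DevRTT = 4 * 10 = 40
Timeout = 150 + 40 = 190 ms

190


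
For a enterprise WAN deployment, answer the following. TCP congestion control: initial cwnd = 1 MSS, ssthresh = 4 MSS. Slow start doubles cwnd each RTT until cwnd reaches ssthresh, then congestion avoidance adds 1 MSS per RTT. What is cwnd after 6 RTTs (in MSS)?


RTT 0: cwnd = 1 MSS (initial)
RTT 1: cwnd = 2 MSS (slow start, doubled)
RTT 2: cwnd = 4 MSS (slow start, doubled)
RTT 3: cwnd = 5 MSS (congestion avoidance, +1)
RTT 4: cwnd = 6 MSS (congestion avoidance, +1)
RTT 5: cwnd = 7 MSS (congestion avoidance, +1)
RTT 6: cwnd = 8 MSS (congestion avoidance, +1)

8


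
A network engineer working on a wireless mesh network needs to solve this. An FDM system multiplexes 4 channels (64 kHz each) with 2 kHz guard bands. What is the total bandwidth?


Given: 4 channels, 64 kHz each, guard = 2 kHz
Channel bandwidth = 4 * 64 = 256 kHz
Guard bands = 3 gaps * 2 kHz = 6 kHz
Total = 256 + 6 = 262 kHz

262


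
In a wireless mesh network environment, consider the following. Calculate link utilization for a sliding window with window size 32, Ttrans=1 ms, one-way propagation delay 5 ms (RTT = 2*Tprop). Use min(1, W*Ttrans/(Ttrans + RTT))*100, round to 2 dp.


Given: W = 32, Ttrans = 1 ms, RTT = 10 ms (= 2 * Tprop, Tprop = 5 ms)
Cycle time = Ttrans + RTT = 1 + 10 = 11 ms (first packet sent until its ACK returns)
W * Ttrans = 32 * 1 = 32 ms of sending per cycle
W * Ttrans / (Ttrans + RTT) = 32 / 11 = 2.909091
U = min(1, 2.909091) = 1.000000
U% = 100.00%

100.00


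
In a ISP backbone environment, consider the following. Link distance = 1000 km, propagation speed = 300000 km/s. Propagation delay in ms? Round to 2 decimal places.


Given: distance = 1000 km, speed = 300000 km/s
Delay = distance / speed = 1000 / 300000 seconds
Delay in ms = 1000 * 1000 / 300000
Delay = 3.3333 ms
Rounded to 2 dp = 3.33 ms

3.33


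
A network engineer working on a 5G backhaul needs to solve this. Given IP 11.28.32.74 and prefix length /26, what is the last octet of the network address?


Given: IP = 11.28.32.74, prefix = /26
Subnet mask = 255.255.255.192
Last octet of IP: 74
Last octet of mask: 192
Network last octet = 74 AND 192 = 64

64


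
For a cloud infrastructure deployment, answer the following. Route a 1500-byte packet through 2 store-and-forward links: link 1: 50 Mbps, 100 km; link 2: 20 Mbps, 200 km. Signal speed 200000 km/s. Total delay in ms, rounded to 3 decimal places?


Packet = 1500 bytes = 12000 bits. Store-and-forward: sum (t_trans + t_prop) per link.
Link 1: t_trans = 12000/(50*10^6) s = 0.2400 ms; t_prop = 100/200000 s = 0.5000 ms; subtotal = 0.7400 ms
Link 2: t_trans = 12000/(20*10^6) s = 0.6000 ms; t_prop = 200/200000 s = 1.0000 ms; subtotal = 1.6000 ms
End-to-end = 0.7400 + 1.6000 = 2.3400 ms -> 2.340 ms (3 dp)

2.340


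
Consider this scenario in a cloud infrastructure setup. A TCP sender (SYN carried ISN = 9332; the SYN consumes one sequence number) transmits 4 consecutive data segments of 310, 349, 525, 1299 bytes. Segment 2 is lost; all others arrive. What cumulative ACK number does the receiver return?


SYN uses sequence number 9332; first data byte = ISN + 1 = 9333.
Segment 1: SEQ = 9333, len = 310 B, covers [9333, 9642]
Segment 2: SEQ = 9643, len = 349 B, covers [9643, 9991] [LOST]
Segment 3: SEQ = 9992, len = 525 B, covers [9992, 10516]
Segment 4: SEQ = 10517, len = 1299 B, covers [10517, 11815]
In-order data received: bytes [9333, 9642] (segments 1..1).
Segment 2 missing -> gap begins at byte 9643; later segments buffered out of order.
Cumulative ACK = next expected in-order byte = 9333 + 310 = 9643

9643


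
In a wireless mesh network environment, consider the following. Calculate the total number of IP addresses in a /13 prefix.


Given: CIDR prefix /13
Host bits = 32 - 13 = 19
Total addresses = 2^19 = 524288

524288


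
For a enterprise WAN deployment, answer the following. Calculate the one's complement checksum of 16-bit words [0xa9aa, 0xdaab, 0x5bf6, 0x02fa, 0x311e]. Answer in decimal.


Given words: [0xa9aa, 0xdaab, 0x5bf6, 0x02fa, 0x311e]
Step 1: Sum all words
Raw sum = 43434 + 55979 + 23542 + 762 + 12574 = 136291
Step 2: Fold carry: (5219 + 2) = 5221
One's complement = ~5221 & 0xFFFF = 60314

60314


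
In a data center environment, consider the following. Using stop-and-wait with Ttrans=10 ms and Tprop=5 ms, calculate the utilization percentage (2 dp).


Given: Ttrans = 10 ms, Tprop = 5 ms
RTT = 2 * Tprop = 2 * 5 = 10 ms
U = Ttrans / (Ttrans + RTT)
U = 10 / (10 + 10)
U = 10 / 20 = 0.5
U% = 50.00%

50.00


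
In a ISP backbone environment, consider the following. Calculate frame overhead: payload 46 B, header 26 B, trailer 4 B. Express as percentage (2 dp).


Given: payload = 46 B, header = 26 B, trailer = 4 B
Overhead bytes = header + trailer = 26 + 4 = 30
Total frame = payload + overhead = 46 + 30 = 76
Overhead % = 30 / 76 * 100 = 39.4737% -> 39.47% (2 dp)

39.47


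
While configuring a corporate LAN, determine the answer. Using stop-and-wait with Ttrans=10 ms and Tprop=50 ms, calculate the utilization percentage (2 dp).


Given: Ttrans = 10 ms, Tprop = 50 ms
RTT = 2 * Tprop = 2 * 50 = 100 ms
U = Ttrans / (Ttrans + RTT)
U = 10 / (10 + 100)
U = 10 / 110 = 0.090909
U% = 9.09%

9.09


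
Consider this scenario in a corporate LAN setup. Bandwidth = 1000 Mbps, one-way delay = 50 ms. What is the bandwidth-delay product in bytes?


Given: bandwidth = 1000 Mbps, delay = 50 ms
BDP in bits = 1000 * 10^6 * 50 / 1000
BDP in bits = 50000000
BDP in bytes = 50000000 / 8 = 6250000

6250000


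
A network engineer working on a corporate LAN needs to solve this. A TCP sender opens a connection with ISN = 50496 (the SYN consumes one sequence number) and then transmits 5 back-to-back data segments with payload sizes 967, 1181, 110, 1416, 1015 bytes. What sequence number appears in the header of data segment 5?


The SYN occupies sequence number ISN = 50496, so the first data byte is ISN + 1 = 50497.
SEQ of data segment i = (ISN + 1) + sum of payload sizes of segments 1..i-1.
Segment 1: SEQ = 50497, payload = 967 bytes
Segment 2: SEQ = 51464, payload = 1181 bytes
Segment 3: SEQ = 52645, payload = 110 bytes
Segment 4: SEQ = 52755, payload = 1416 bytes
Segment 5: SEQ = 54171, payload = 1015 bytes
SEQ of segment 5 = 50497 + 967 + 1181 + 110 + 1416 = 54171

54171


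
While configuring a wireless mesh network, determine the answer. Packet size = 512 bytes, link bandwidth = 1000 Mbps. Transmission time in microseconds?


Given: packet = 512 bytes, bandwidth = 1000 Mbps
Packet in bits = 512 * 8 = 4096 bits
Bandwidth = 1000 * 10^6 = 1000000000 bps
Time = 4096 / 1000000000 seconds
Time in us = 4096 * 10^6 / 1000000000 = 4.096

4.096


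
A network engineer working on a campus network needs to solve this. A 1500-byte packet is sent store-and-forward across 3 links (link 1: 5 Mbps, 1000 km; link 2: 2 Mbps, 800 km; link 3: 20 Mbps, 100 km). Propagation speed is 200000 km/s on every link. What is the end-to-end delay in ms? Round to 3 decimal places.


Packet = 1500 bytes = 12000 bits. Store-and-forward: sum (t_trans + t_prop) per link.
Link 1: t_trans = 12000/(5*10^6) s = 2.4000 ms; t_prop = 1000/200000 s = 5.0000 ms; subtotal = 7.4000 ms
Link 2: t_trans = 12000/(2*10^6) s = 6.0000 ms; t_prop = 800/200000 s = 4.0000 ms; subtotal = 10.0000 ms
Link 3: t_trans = 12000/(20*10^6) s = 0.6000 ms; t_prop = 100/200000 s = 0.5000 ms; subtotal = 1.1000 ms
End-to-end = 7.4000 + 10.0000 + 1.1000 = 18.5000 ms -> 18.500 ms (3 dp)

18.500


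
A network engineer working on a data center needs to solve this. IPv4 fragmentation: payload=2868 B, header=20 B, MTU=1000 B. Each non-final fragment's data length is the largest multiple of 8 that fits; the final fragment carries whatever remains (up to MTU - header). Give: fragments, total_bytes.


Max data per non-final fragment = floor((MTU - header)/8)*8 = floor((1000 - 20)/8)*8 = floor(980/8)*8 = 976 B
Final fragment needs no 8-byte alignment: it can carry up to MTU - header = 980 B
Non-final fragments needed = ceil((payload - 980) / 976) = ceil(1888/976) = ceil(1.9344) = 2
Number of fragments = 2 + 1 = 3
Fragment sizes (data): 2 * 976 B + 916 B (last, 916 <= 980 OK)
Total bytes sent = payload + n_frags * header = 2868 + 3*20 = 2868 + 60 = 2928 B

3, 2928
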